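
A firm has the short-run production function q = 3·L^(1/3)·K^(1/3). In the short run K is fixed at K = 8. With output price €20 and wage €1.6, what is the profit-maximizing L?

With K = 8, MP_L = (1/3)·3·L^(-2/3)·8^(1/3) = 2·L^(-2/3).
Profit maximization for a price taker requires P·MP_L = w: 20·2·L^(-2/3) = 1.6.
So L^(-2/3) = 0.04, which gives L = 125.

L* = 125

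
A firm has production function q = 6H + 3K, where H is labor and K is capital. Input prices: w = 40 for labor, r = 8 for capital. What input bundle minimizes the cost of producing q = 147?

H* = 0, K* = 49

The inputs are perfect substitutes, so the firm uses whichever has the lower cost per unit of output.
Cost per unit of output via H is w/6 = 20/3; via K it is r/3 = 8/3. K is cheaper.
Producing q = 147 with K alone: H = 0, K = 49.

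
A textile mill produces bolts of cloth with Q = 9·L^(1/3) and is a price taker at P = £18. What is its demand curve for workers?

L(w) = (54/w)^(3/2)

MP_L = (1/3)·9·L^(-2/3) = 3·L^(-2/3).
Setting P·MP_L = w: 54·L^(-2/3) = w.
Solving for L: L^(-2/3) = w/54, so L = (54/w)^(3/2).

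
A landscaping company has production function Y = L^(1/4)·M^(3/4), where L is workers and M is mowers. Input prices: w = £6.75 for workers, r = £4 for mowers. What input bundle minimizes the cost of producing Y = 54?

Cost minimization requires the marginal rate of technical substitution to equal the input-price ratio: MP_L/MP_M = w/r.
Here MP_L/MP_M = (1/4)·(M/L)/(3/4) = (1/3)·(M/L). Setting this equal to 6.75/4 = 1.6875 gives M = 5.0625L.
Substituting into Y = 54: L^(1/4)·(5.0625L)^(3/4) = 54.
Solving, L = 16 and M = 81.

L* = 16, M* = 81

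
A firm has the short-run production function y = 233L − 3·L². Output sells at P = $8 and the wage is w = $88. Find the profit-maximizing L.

The marginal product of L is MP_L = 233 − 6L.
A price-taking firm hires until the value of the marginal product equals the wage: P·MP_L = w, so 8·(233 − 6L) = 88.
Then 233 − 6L = 11, giving L = 37.

L* = 37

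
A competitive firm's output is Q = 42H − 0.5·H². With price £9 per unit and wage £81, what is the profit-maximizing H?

The marginal product of H is MP_H = 42 − H.
A price-taking firm hires until the value of the marginal product equals the wage: P·MP_H = w, so 9·(42 − H) = 81.
Then 42 − H = 9, giving H = 33.

H* = 33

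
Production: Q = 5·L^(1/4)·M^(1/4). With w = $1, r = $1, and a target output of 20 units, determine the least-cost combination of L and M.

Cost minimization requires the marginal rate of technical substitution to equal the input-price ratio: MP_L/MP_M = w/r.
Here MP_L/MP_M = (1/4)·(M/L)/(1/4) = (M/L). Setting this equal to 1/1 = 1 gives M = L.
Substituting into Q = 20: 5·L^(1/4)·(L)^(1/4) = 20.
Solving, L = 16 and M = 16.

L* = 16, M* = 16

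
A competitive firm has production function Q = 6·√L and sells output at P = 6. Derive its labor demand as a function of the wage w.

L(w) = 324/w²

MP_L = (1/2)·6·L^(-1/2) = 3·L^(-1/2).
Setting P·MP_L = w: 18·L^(-1/2) = w.
Solving for L: L^(-1/2) = w/18, so L = (18/w)^(2).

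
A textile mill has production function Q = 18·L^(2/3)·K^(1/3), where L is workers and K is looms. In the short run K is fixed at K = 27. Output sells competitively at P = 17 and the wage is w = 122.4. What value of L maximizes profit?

L* = 125

With K = 27, MP_L = (2/3)·18·L^(-1/3)·27^(1/3) = 36·L^(-1/3).
Profit maximization for a price taker requires P·MP_L = w: 17·36·L^(-1/3) = 122.4.
So L^(-1/3) = 0.2, which gives L = 125.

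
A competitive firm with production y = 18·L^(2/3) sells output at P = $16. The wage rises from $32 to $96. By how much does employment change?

From P·MP_L = w with MP_L = 12·L^(-1/3), the labor demand is L(w) = (192/w)^(3).
At w = 32: L = 216. At w = 96: L = 8.
ΔL = 8 − 216 = -208.

ΔL = -208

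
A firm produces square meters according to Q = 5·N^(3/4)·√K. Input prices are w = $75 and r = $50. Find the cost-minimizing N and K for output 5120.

N* = 256, K* = 256

Cost minimization requires the marginal rate of technical substitution to equal the input-price ratio: MP_N/MP_K = w/r.
Here MP_N/MP_K = (3/4)·(K/N)/(1/2) = 1.5·(K/N). Setting this equal to 75/50 = 1.5 gives K = N.
Substituting into Q = 5120: 5·N^(3/4)·(N)^(1/2) = 5120.
Solving, N = 256 and K = 256.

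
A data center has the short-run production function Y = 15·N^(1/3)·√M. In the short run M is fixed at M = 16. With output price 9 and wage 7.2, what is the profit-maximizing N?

With M = 16, MP_N = (1/3)·15·N^(-2/3)·16^(1/2) = 20·N^(-2/3).
Profit maximization for a price taker requires P·MP_N = w: 9·20·N^(-2/3) = 7.2.
So N^(-2/3) = 0.04, which gives N = 125.

N* = 125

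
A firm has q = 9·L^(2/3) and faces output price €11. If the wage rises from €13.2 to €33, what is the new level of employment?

From P·MP_L = w with MP_L = 6·L^(-1/3), the labor demand is L(w) = (66/w)^(3).
At w = 13.2: L = 125. At w = 33: L = 8.

L* = 8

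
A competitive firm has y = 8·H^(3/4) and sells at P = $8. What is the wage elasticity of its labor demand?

MP_H = (3/4)·8·H^(-1/4), so P·MP_H = w gives 48·H^(-1/4) = w.
Solving, H(w) = (48/w)^(4). This is a constant-elasticity form: H ∝ w^(−4), so ε = −4.

ε = -4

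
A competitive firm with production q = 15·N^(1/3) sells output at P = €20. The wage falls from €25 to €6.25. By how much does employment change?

ΔN = 56

From P·MP_N = w with MP_N = 5·N^(-2/3), the labor demand is N(w) = (100/w)^(3/2).
At w = 25: N = 8. At w = 6.25: N = 64.
ΔN = 64 − 8 = 56.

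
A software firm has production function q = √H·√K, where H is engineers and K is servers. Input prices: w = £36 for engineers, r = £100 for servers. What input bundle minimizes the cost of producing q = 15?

H* = 25, K* = 9

Cost minimization requires the marginal rate of technical substitution to equal the input-price ratio: MP_H/MP_K = w/r.
Here MP_H/MP_K = (1/2)·(K/H)/(1/2) = (K/H). Setting this equal to 36/100 = 0.36 gives K = 0.36H.
Substituting into q = 15: H^(1/2)·(0.36H)^(1/2) = 15.
Solving, H = 25 and K = 9.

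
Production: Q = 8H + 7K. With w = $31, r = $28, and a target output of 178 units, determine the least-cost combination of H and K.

H* = 22.25, K* = 0

The inputs are perfect substitutes, so the firm uses whichever has the lower cost per unit of output.
Cost per unit of output via H is w/8 = 3.875; via K it is r/7 = 4. H is cheaper.
Producing Q = 178 with H alone: H = 22.25, K = 0.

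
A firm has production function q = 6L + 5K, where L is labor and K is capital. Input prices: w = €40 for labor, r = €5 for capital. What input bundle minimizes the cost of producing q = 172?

The inputs are perfect substitutes, so the firm uses whichever has the lower cost per unit of output.
Cost per unit of output via L is w/6 = 20/3; via K it is r/5 = 1. K is cheaper.
Producing q = 172 with K alone: L = 0, K = 34.4.

L* = 0, K* = 34.4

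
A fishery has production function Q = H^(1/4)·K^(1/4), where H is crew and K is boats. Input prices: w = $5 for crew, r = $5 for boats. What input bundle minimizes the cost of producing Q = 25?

H* = 625, K* = 625

Cost minimization requires the marginal rate of technical substitution to equal the input-price ratio: MP_H/MP_K = w/r.
Here MP_H/MP_K = (1/4)·(K/H)/(1/4) = (K/H). Setting this equal to 5/5 = 1 gives K = H.
Substituting into Q = 25: H^(1/4)·(H)^(1/4) = 25.
Solving, H = 625 and K = 625.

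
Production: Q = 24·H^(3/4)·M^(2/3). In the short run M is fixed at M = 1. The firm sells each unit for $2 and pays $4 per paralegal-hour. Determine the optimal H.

With M = 1, MP_H = (3/4)·24·H^(-1/4)·1^(2/3) = 18·H^(-1/4).
Profit maximization for a price taker requires P·MP_H = w: 2·18·H^(-1/4) = 4.
So H^(-1/4) = 1/9, which gives H = 6561.

H* = 6561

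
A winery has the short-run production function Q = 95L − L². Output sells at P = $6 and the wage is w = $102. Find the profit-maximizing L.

L* = 39

The marginal product of L is MP_L = 95 − 2L.
A price-taking firm hires until the value of the marginal product equals the wage: P·MP_L = w, so 6·(95 − 2L) = 102.
Then 95 − 2L = 17, giving L = 39.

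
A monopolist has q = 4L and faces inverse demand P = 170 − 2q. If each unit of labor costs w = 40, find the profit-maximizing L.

L* = 10

Marginal revenue from the inverse demand is MR = 170 − 4q.
The marginal product is MP_L = 4.
A monopolist hires until marginal revenue product equals the wage: MR·MP_L = w.
(170 − 16L)·4 = 40, so L = 10.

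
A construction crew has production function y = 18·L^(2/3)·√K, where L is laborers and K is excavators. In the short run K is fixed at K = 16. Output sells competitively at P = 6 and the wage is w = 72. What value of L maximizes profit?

L* = 64

With K = 16, MP_L = (2/3)·18·L^(-1/3)·16^(1/2) = 48·L^(-1/3).
Profit maximization for a price taker requires P·MP_L = w: 6·48·L^(-1/3) = 72.
So L^(-1/3) = 0.25, which gives L = 64.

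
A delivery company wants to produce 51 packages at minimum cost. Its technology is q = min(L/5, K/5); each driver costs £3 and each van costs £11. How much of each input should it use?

L* = 255, K* = 255

With a fixed-proportions technology, the cost-minimizing bundle uses no slack in either input: L/5 = K/5 = q.
So L = 5·51 = 255 and K = 5·51 = 255.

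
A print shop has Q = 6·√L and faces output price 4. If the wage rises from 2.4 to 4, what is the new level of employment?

L* = 9

From P·MP_L = w with MP_L = 3·L^(-1/2), the labor demand is L(w) = (12/w)^(2).
At w = 2.4: L = 25. At w = 4: L = 9.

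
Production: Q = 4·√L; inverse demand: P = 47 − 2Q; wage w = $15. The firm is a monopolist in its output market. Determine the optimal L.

Marginal revenue from the inverse demand is MR = 47 − 4Q.
The marginal product is MP_L = 2·L^(-1/2).
A monopolist hires until marginal revenue product equals the wage: MR·MP_L = w.
At L, Q = 4·√L. Substituting and solving: (47 − 16·√L)·2·L^(-1/2) = 15 gives L = 4.

L* = 4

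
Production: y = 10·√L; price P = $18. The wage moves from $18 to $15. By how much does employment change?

ΔL = 11

From P·MP_L = w with MP_L = 5·L^(-1/2), the labor demand is L(w) = (90/w)^(2).
At w = 18: L = 25. At w = 15: L = 36.
ΔL = 36 − 25 = 11.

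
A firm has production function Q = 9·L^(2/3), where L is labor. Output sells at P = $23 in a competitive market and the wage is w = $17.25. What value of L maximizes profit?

MP_L = (2/3)·9·L^(-1/3) = 6·L^(-1/3).
Profit maximization for a price taker requires P·MP_L = w: 23·6·L^(-1/3) = 17.25.
So L^(-1/3) = 0.125, which gives L = 512.

L* = 512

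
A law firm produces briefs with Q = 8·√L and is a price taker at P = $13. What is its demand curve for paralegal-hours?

MP_L = (1/2)·8·L^(-1/2) = 4·L^(-1/2).
Setting P·MP_L = w: 52·L^(-1/2) = w.
Solving for L: L^(-1/2) = w/52, so L = (52/w)^(2).

L(w) = 2704/w²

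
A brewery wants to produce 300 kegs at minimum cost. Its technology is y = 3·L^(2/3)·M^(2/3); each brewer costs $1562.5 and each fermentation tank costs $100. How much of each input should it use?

Cost minimization requires the marginal rate of technical substitution to equal the input-price ratio: MP_L/MP_M = w/r.
Here MP_L/MP_M = (2/3)·(M/L)/(2/3) = (M/L). Setting this equal to 1562.5/100 = 15.625 gives M = 15.625L.
Substituting into y = 300: 3·L^(2/3)·(15.625L)^(2/3) = 300.
Solving, L = 8 and M = 125.

L* = 8, M* = 125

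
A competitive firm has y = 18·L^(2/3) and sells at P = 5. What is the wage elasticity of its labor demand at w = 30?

MP_L = (2/3)·18·L^(-1/3), so P·MP_L = w gives 60·L^(-1/3) = w.
Solving, L(w) = (60/w)^(3). This is a constant-elasticity form: L ∝ w^(−3), so ε = −3.

ε = -3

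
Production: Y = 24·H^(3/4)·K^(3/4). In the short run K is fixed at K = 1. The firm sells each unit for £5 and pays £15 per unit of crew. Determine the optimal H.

With K = 1, MP_H = (3/4)·24·H^(-1/4)·1^(3/4) = 18·H^(-1/4).
Profit maximization for a price taker requires P·MP_H = w: 5·18·H^(-1/4) = 15.
So H^(-1/4) = 1/6, which gives H = 1296.

H* = 1296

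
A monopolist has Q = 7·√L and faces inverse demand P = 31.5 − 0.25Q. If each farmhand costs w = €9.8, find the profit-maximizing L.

L* = 25

Marginal revenue from the inverse demand is MR = 31.5 − 0.5Q.
The marginal product is MP_L = 3.5·L^(-1/2).
A monopolist hires until marginal revenue product equals the wage: MR·MP_L = w.
At L, Q = 7·√L. Substituting and solving: (31.5 − 3.5·√L)·3.5·L^(-1/2) = 9.8 gives L = 25.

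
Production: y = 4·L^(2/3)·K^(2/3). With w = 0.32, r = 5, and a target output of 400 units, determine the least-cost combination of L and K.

L* = 125, K* = 8

Cost minimization requires the marginal rate of technical substitution to equal the input-price ratio: MP_L/MP_K = w/r.
Here MP_L/MP_K = (2/3)·(K/L)/(2/3) = (K/L). Setting this equal to 0.32/5 = 0.064 gives K = 0.064L.
Substituting into y = 400: 4·L^(2/3)·(0.064L)^(2/3) = 400.
Solving, L = 125 and K = 8.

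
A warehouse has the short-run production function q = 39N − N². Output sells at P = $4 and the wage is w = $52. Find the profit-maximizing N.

The marginal product of N is MP_N = 39 − 2N.
A price-taking firm hires until the value of the marginal product equals the wage: P·MP_N = w, so 4·(39 − 2N) = 52.
Then 39 − 2N = 13, giving N = 13.

N* = 13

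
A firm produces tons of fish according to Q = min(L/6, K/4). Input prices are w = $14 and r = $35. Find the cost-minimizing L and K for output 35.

With a fixed-proportions technology, the cost-minimizing bundle uses no slack in either input: L/6 = K/4 = Q.
So L = 6·35 = 210 and K = 4·35 = 140.

L* = 210, K* = 140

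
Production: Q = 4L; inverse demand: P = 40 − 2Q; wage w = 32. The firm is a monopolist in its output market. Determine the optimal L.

Marginal revenue from the inverse demand is MR = 40 − 4Q.
The marginal product is MP_L = 4.
A monopolist hires until marginal revenue product equals the wage: MR·MP_L = w.
(40 − 16L)·4 = 32, so L = 2.

L* = 2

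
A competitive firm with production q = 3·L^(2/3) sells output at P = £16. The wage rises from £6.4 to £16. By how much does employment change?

ΔL = -117

From P·MP_L = w with MP_L = 2·L^(-1/3), the labor demand is L(w) = (32/w)^(3).
At w = 6.4: L = 125. At w = 16: L = 8.
ΔL = 8 − 125 = -117.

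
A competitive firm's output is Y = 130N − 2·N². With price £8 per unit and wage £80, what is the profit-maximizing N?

N* = 30

The marginal product of N is MP_N = 130 − 4N.
A price-taking firm hires until the value of the marginal product equals the wage: P·MP_N = w, so 8·(130 − 4N) = 80.
Then 130 − 4N = 10, giving N = 30.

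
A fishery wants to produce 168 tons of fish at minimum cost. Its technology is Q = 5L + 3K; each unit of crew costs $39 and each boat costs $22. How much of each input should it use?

L* = 0, K* = 56

The inputs are perfect substitutes, so the firm uses whichever has the lower cost per unit of output.
Cost per unit of output via L is w/5 = 7.8; via K it is r/3 = 22/3. K is cheaper.
Producing Q = 168 with K alone: L = 0, K = 56.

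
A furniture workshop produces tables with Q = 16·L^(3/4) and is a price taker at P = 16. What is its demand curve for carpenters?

L(w) = (192/w)^(4)

MP_L = (3/4)·16·L^(-1/4) = 12·L^(-1/4).
Setting P·MP_L = w: 192·L^(-1/4) = w.
Solving for L: L^(-1/4) = w/192, so L = (192/w)^(4).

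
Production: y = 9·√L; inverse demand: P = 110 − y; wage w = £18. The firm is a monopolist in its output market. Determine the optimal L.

L* = 25

Marginal revenue from the inverse demand is MR = 110 − 2y.
The marginal product is MP_L = 4.5·L^(-1/2).
A monopolist hires until marginal revenue product equals the wage: MR·MP_L = w.
At L, y = 9·√L. Substituting and solving: (110 − 18·√L)·4.5·L^(-1/2) = 18 gives L = 25.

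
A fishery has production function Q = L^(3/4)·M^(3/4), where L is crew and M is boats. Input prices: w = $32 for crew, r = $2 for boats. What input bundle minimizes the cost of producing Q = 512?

Cost minimization requires the marginal rate of technical substitution to equal the input-price ratio: MP_L/MP_M = w/r.
Here MP_L/MP_M = (3/4)·(M/L)/(3/4) = (M/L). Setting this equal to 32/2 = 16 gives M = 16L.
Substituting into Q = 512: L^(3/4)·(16L)^(3/4) = 512.
Solving, L = 16 and M = 256.

L* = 16, M* = 256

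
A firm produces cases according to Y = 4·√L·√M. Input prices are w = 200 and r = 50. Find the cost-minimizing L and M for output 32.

L* = 4, M* = 16

Cost minimization requires the marginal rate of technical substitution to equal the input-price ratio: MP_L/MP_M = w/r.
Here MP_L/MP_M = (1/2)·(M/L)/(1/2) = (M/L). Setting this equal to 200/50 = 4 gives M = 4L.
Substituting into Y = 32: 4·L^(1/2)·(4L)^(1/2) = 32.
Solving, L = 4 and M = 16.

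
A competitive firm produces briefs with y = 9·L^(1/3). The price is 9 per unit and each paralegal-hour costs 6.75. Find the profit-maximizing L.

L* = 8

MP_L = (1/3)·9·L^(-2/3) = 3·L^(-2/3).
Profit maximization for a price taker requires P·MP_L = w: 9·3·L^(-2/3) = 6.75.
So L^(-2/3) = 0.25, which gives L = 8.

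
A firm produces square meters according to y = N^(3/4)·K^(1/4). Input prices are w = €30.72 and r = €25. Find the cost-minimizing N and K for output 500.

Cost minimization requires the marginal rate of technical substitution to equal the input-price ratio: MP_N/MP_K = w/r.
Here MP_N/MP_K = (3/4)·(K/N)/(1/4) = 3·(K/N). Setting this equal to 30.72/25 = 1.2288 gives K = 0.4096N.
Substituting into y = 500: N^(3/4)·(0.4096N)^(1/4) = 500.
Solving, N = 625 and K = 256.

N* = 625, K* = 256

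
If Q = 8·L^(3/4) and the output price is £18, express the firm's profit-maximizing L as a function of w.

MP_L = (3/4)·8·L^(-1/4) = 6·L^(-1/4).
Setting P·MP_L = w: 108·L^(-1/4) = w.
Solving for L: L^(-1/4) = w/108, so L = (108/w)^(4).

L(w) = (108/w)^(4)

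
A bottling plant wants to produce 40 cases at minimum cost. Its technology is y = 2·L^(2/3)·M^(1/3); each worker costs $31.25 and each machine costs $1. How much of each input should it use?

Cost minimization requires the marginal rate of technical substitution to equal the input-price ratio: MP_L/MP_M = w/r.
Here MP_L/MP_M = (2/3)·(M/L)/(1/3) = 2·(M/L). Setting this equal to 31.25/1 = 31.25 gives M = 15.625L.
Substituting into y = 40: 2·L^(2/3)·(15.625L)^(1/3) = 40.
Solving, L = 8 and M = 125.

L* = 8, M* = 125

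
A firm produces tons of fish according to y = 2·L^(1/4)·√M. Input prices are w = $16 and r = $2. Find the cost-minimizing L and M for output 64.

L* = 16, M* = 256

Cost minimization requires the marginal rate of technical substitution to equal the input-price ratio: MP_L/MP_M = w/r.
Here MP_L/MP_M = (1/4)·(M/L)/(1/2) = 0.5·(M/L). Setting this equal to 16/2 = 8 gives M = 16L.
Substituting into y = 64: 2·L^(1/4)·(16L)^(1/2) = 64.
Solving, L = 16 and M = 256.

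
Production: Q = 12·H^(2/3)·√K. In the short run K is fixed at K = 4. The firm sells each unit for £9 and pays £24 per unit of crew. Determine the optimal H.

H* = 216

With K = 4, MP_H = (2/3)·12·H^(-1/3)·4^(1/2) = 16·H^(-1/3).
Profit maximization for a price taker requires P·MP_H = w: 9·16·H^(-1/3) = 24.
So H^(-1/3) = 1/6, which gives H = 216.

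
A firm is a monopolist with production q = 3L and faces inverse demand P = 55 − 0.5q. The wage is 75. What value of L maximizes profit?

Marginal revenue from the inverse demand is MR = 55 − q.
The marginal product is MP_L = 3.
A monopolist hires until marginal revenue product equals the wage: MR·MP_L = w.
(55 − 3L)·3 = 75, so L = 10.

L* = 10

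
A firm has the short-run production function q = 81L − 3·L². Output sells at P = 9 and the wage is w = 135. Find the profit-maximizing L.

L* = 11

The marginal product of L is MP_L = 81 − 6L.
A price-taking firm hires until the value of the marginal product equals the wage: P·MP_L = w, so 9·(81 − 6L) = 135.
Then 81 − 6L = 15, giving L = 11.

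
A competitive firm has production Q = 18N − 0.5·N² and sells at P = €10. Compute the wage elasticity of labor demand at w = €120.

ε = -2

From P·MP_N = w with MP_N = 18 − N, labor demand is N(w) = 18 − w/10.
dN/dw = −1/(10) = -0.1.
At w = 120, N = 6, so ε = (dN/dw)·(w/N) = (-0.1)·(120/6) = -2.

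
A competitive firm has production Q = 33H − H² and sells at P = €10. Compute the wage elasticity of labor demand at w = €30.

ε = -0.1

From P·MP_H = w with MP_H = 33 − 2H, labor demand is H(w) = (33 − w/10)/2.
dH/dw = −1/(20) = -0.05.
At w = 30, H = 15, so ε = (dH/dw)·(w/H) = (-0.05)·(30/15) = -0.1.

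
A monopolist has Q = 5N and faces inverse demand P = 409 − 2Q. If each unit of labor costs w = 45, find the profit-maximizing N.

Marginal revenue from the inverse demand is MR = 409 − 4Q.
The marginal product is MP_N = 5.
A monopolist hires until marginal revenue product equals the wage: MR·MP_N = w.
(409 − 20N)·5 = 45, so N = 20.

N* = 20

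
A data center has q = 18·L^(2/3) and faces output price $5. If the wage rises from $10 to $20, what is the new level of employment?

From P·MP_L = w with MP_L = 12·L^(-1/3), the labor demand is L(w) = (60/w)^(3).
At w = 10: L = 216. At w = 20: L = 27.

L* = 27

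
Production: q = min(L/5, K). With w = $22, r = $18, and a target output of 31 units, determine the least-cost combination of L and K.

With a fixed-proportions technology, the cost-minimizing bundle uses no slack in either input: L/5 = K = q.
So L = 5·31 = 155 and K = 31.

L* = 155, K* = 31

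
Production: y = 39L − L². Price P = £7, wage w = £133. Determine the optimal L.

L* = 10

The marginal product of L is MP_L = 39 − 2L.
A price-taking firm hires until the value of the marginal product equals the wage: P·MP_L = w, so 7·(39 − 2L) = 133.
Then 39 − 2L = 19, giving L = 10.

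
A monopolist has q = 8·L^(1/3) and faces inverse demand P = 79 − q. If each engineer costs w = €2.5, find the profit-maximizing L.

L* = 64

Marginal revenue from the inverse demand is MR = 79 − 2q.
The marginal product is MP_L = (8/3)·L^(-2/3).
A monopolist hires until marginal revenue product equals the wage: MR·MP_L = w.
At L, q = 8·L^(1/3). Substituting and solving: (79 − 16·L^(1/3))·(8/3)·L^(-2/3) = 2.5 gives L = 64.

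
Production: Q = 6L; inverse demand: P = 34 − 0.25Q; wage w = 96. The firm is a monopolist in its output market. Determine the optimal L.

L* = 6

Marginal revenue from the inverse demand is MR = 34 − 0.5Q.
The marginal product is MP_L = 6.
A monopolist hires until marginal revenue product equals the wage: MR·MP_L = w.
(34 − 3L)·6 = 96, so L = 6.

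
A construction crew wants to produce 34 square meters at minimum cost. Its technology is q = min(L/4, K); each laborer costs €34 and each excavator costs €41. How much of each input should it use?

With a fixed-proportions technology, the cost-minimizing bundle uses no slack in either input: L/4 = K = q.
So L = 4·34 = 136 and K = 34.

L* = 136, K* = 34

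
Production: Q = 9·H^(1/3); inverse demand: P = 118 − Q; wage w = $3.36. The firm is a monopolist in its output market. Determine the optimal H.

H* = 125

Marginal revenue from the inverse demand is MR = 118 − 2Q.
The marginal product is MP_H = 3·H^(-2/3).
A monopolist hires until marginal revenue product equals the wage: MR·MP_H = w.
At H, Q = 9·H^(1/3). Substituting and solving: (118 − 18·H^(1/3))·3·H^(-2/3) = 3.36 gives H = 125.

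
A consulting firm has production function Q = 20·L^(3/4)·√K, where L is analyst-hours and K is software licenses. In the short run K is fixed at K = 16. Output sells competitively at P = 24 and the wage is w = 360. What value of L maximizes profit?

With K = 16, MP_L = (3/4)·20·L^(-1/4)·16^(1/2) = 60·L^(-1/4).
Profit maximization for a price taker requires P·MP_L = w: 24·60·L^(-1/4) = 360.
So L^(-1/4) = 0.25, which gives L = 256.

L* = 256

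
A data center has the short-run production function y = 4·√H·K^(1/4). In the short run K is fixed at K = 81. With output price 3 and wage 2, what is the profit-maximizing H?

With K = 81, MP_H = (1/2)·4·H^(-1/2)·81^(1/4) = 6·H^(-1/2).
Profit maximization for a price taker requires P·MP_H = w: 3·6·H^(-1/2) = 2.
So H^(-1/2) = 1/9, which gives H = 81.

H* = 81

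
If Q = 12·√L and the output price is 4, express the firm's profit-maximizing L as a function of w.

L(w) = 576/w²

MP_L = (1/2)·12·L^(-1/2) = 6·L^(-1/2).
Setting P·MP_L = w: 24·L^(-1/2) = w.
Solving for L: L^(-1/2) = w/24, so L = (24/w)^(2).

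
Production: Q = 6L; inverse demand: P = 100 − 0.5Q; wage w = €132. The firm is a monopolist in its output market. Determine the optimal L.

Marginal revenue from the inverse demand is MR = 100 − Q.
The marginal product is MP_L = 6.
A monopolist hires until marginal revenue product equals the wage: MR·MP_L = w.
(100 − 6L)·6 = 132, so L = 13.

L* = 13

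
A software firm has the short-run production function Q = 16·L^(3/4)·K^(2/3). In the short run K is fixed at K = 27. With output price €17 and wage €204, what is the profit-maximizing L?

With K = 27, MP_L = (3/4)·16·L^(-1/4)·27^(2/3) = 108·L^(-1/4).
Profit maximization for a price taker requires P·MP_L = w: 17·108·L^(-1/4) = 204.
So L^(-1/4) = 1/9, which gives L = 6561.

L* = 6561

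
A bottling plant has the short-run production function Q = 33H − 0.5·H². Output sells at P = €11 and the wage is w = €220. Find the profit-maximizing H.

The marginal product of H is MP_H = 33 − H.
A price-taking firm hires until the value of the marginal product equals the wage: P·MP_H = w, so 11·(33 − H) = 220.
Then 33 − H = 20, giving H = 13.

H* = 13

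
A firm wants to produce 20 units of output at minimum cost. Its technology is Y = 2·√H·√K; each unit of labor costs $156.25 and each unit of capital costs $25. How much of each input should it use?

Cost minimization requires the marginal rate of technical substitution to equal the input-price ratio: MP_H/MP_K = w/r.
Here MP_H/MP_K = (1/2)·(K/H)/(1/2) = (K/H). Setting this equal to 156.25/25 = 6.25 gives K = 6.25H.
Substituting into Y = 20: 2·H^(1/2)·(6.25H)^(1/2) = 20.
Solving, H = 4 and K = 25.

H* = 4, K* = 25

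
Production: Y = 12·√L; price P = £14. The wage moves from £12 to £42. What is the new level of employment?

From P·MP_L = w with MP_L = 6·L^(-1/2), the labor demand is L(w) = (84/w)^(2).
At w = 12: L = 49. At w = 42: L = 4.

L* = 4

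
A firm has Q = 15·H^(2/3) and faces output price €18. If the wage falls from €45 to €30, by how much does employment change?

From P·MP_H = w with MP_H = 10·H^(-1/3), the labor demand is H(w) = (180/w)^(3).
At w = 45: H = 64. At w = 30: H = 216.
ΔH = 216 − 64 = 152.

ΔH = 152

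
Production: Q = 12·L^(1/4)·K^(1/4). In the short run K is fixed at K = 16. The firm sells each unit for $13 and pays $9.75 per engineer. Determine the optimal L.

L* = 16

With K = 16, MP_L = (1/4)·12·L^(-3/4)·16^(1/4) = 6·L^(-3/4).
Profit maximization for a price taker requires P·MP_L = w: 13·6·L^(-3/4) = 9.75.
So L^(-3/4) = 0.125, which gives L = 16.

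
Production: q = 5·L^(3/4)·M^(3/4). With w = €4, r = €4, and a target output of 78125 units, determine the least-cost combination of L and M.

Cost minimization requires the marginal rate of technical substitution to equal the input-price ratio: MP_L/MP_M = w/r.
Here MP_L/MP_M = (3/4)·(M/L)/(3/4) = (M/L). Setting this equal to 4/4 = 1 gives M = L.
Substituting into q = 78125: 5·L^(3/4)·(L)^(3/4) = 78125.
Solving, L = 625 and M = 625.

L* = 625, M* = 625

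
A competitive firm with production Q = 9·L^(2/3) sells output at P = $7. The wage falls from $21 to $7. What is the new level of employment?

From P·MP_L = w with MP_L = 6·L^(-1/3), the labor demand is L(w) = (42/w)^(3).
At w = 21: L = 8. At w = 7: L = 216.

L* = 216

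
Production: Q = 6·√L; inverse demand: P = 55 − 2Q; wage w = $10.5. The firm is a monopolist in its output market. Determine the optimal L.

Marginal revenue from the inverse demand is MR = 55 − 4Q.
The marginal product is MP_L = 3·L^(-1/2).
A monopolist hires until marginal revenue product equals the wage: MR·MP_L = w.
At L, Q = 6·√L. Substituting and solving: (55 − 24·√L)·3·L^(-1/2) = 10.5 gives L = 4.

L* = 4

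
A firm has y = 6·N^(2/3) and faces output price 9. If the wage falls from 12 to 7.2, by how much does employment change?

From P·MP_N = w with MP_N = 4·N^(-1/3), the labor demand is N(w) = (36/w)^(3).
At w = 12: N = 27. At w = 7.2: N = 125.
ΔN = 125 − 27 = 98.

ΔN = 98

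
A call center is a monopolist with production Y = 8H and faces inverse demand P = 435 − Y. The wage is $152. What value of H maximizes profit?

H* = 26

Marginal revenue from the inverse demand is MR = 435 − 2Y.
The marginal product is MP_H = 8.
A monopolist hires until marginal revenue product equals the wage: MR·MP_H = w.
(435 − 16H)·8 = 152, so H = 26.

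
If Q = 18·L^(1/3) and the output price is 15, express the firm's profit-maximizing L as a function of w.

MP_L = (1/3)·18·L^(-2/3) = 6·L^(-2/3).
Setting P·MP_L = w: 90·L^(-2/3) = w.
Solving for L: L^(-2/3) = w/90, so L = (90/w)^(3/2).

L(w) = (90/w)^(3/2)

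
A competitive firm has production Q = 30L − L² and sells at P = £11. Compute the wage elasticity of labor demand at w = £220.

ε = -2

From P·MP_L = w with MP_L = 30 − 2L, labor demand is L(w) = (30 − w/11)/2.
dL/dw = −1/(22) = -1/22.
At w = 220, L = 5, so ε = (dL/dw)·(w/L) = (-1/22)·(220/5) = -2.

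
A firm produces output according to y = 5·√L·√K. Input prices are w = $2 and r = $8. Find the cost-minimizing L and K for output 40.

Cost minimization requires the marginal rate of technical substitution to equal the input-price ratio: MP_L/MP_K = w/r.
Here MP_L/MP_K = (1/2)·(K/L)/(1/2) = (K/L). Setting this equal to 2/8 = 0.25 gives K = 0.25L.
Substituting into y = 40: 5·L^(1/2)·(0.25L)^(1/2) = 40.
Solving, L = 16 and K = 4.

L* = 16, K* = 4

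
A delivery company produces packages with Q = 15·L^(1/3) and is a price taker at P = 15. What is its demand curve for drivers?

L(w) = (75/w)^(3/2)

MP_L = (1/3)·15·L^(-2/3) = 5·L^(-2/3).
Setting P·MP_L = w: 75·L^(-2/3) = w.
Solving for L: L^(-2/3) = w/75, so L = (75/w)^(3/2).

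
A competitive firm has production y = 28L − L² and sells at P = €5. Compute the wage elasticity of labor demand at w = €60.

From P·MP_L = w with MP_L = 28 − 2L, labor demand is L(w) = (28 − w/5)/2.
dL/dw = −1/(10) = -0.1.
At w = 60, L = 8, so ε = (dL/dw)·(w/L) = (-0.1)·(60/8) = -0.75.

ε = -0.75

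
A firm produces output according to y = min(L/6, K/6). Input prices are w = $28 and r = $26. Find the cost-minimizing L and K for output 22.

With a fixed-proportions technology, the cost-minimizing bundle uses no slack in either input: L/6 = K/6 = y.
So L = 6·22 = 132 and K = 6·22 = 132.

L* = 132, K* = 132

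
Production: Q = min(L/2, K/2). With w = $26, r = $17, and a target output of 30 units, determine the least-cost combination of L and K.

With a fixed-proportions technology, the cost-minimizing bundle uses no slack in either input: L/2 = K/2 = Q.
So L = 2·30 = 60 and K = 2·30 = 60.

L* = 60, K* = 60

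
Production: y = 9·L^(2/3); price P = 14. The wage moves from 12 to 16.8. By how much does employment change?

ΔL = -218

From P·MP_L = w with MP_L = 6·L^(-1/3), the labor demand is L(w) = (84/w)^(3).
At w = 12: L = 343. At w = 16.8: L = 125.
ΔL = 125 − 343 = -218.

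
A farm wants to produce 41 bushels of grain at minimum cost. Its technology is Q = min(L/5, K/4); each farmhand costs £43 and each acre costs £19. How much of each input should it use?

With a fixed-proportions technology, the cost-minimizing bundle uses no slack in either input: L/5 = K/4 = Q.
So L = 5·41 = 205 and K = 4·41 = 164.

L* = 205, K* = 164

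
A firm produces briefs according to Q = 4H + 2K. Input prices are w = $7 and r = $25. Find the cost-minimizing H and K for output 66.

The inputs are perfect substitutes, so the firm uses whichever has the lower cost per unit of output.
Cost per unit of output via H is w/4 = 1.75; via K it is r/2 = 12.5. H is cheaper.
Producing Q = 66 with H alone: H = 16.5, K = 0.

H* = 16.5, K* = 0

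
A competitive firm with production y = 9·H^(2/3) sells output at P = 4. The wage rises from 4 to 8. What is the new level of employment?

From P·MP_H = w with MP_H = 6·H^(-1/3), the labor demand is H(w) = (24/w)^(3).
At w = 4: H = 216. At w = 8: H = 27.

H* = 27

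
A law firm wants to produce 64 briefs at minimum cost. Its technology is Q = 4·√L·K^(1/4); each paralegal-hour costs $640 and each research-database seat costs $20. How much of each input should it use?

Cost minimization requires the marginal rate of technical substitution to equal the input-price ratio: MP_L/MP_K = w/r.
Here MP_L/MP_K = (1/2)·(K/L)/(1/4) = 2·(K/L). Setting this equal to 640/20 = 32 gives K = 16L.
Substituting into Q = 64: 4·L^(1/2)·(16L)^(1/4) = 64.
Solving, L = 16 and K = 256.

L* = 16, K* = 256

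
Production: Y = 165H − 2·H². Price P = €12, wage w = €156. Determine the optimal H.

H* = 38

The marginal product of H is MP_H = 165 − 4H.
A price-taking firm hires until the value of the marginal product equals the wage: P·MP_H = w, so 12·(165 − 4H) = 156.
Then 165 − 4H = 13, giving H = 38.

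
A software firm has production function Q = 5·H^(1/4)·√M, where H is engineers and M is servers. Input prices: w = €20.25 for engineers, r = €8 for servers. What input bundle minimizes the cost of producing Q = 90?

H* = 16, M* = 81

Cost minimization requires the marginal rate of technical substitution to equal the input-price ratio: MP_H/MP_M = w/r.
Here MP_H/MP_M = (1/4)·(M/H)/(1/2) = 0.5·(M/H). Setting this equal to 20.25/8 = 2.53125 gives M = 5.0625H.
Substituting into Q = 90: 5·H^(1/4)·(5.0625H)^(1/2) = 90.
Solving, H = 16 and M = 81.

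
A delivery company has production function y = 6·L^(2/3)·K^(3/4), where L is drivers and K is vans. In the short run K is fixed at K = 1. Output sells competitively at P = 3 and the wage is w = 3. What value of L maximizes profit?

L* = 64

With K = 1, MP_L = (2/3)·6·L^(-1/3)·1^(3/4) = 4·L^(-1/3).
Profit maximization for a price taker requires P·MP_L = w: 3·4·L^(-1/3) = 3.
So L^(-1/3) = 0.25, which gives L = 64.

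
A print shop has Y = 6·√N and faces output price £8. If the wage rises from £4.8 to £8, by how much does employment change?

ΔN = -16

From P·MP_N = w with MP_N = 3·N^(-1/2), the labor demand is N(w) = (24/w)^(2).
At w = 4.8: N = 25. At w = 8: N = 9.
ΔN = 9 − 25 = -16.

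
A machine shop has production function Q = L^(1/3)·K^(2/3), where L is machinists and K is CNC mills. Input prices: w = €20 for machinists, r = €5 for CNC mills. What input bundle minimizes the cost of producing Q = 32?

Cost minimization requires the marginal rate of technical substitution to equal the input-price ratio: MP_L/MP_K = w/r.
Here MP_L/MP_K = (1/3)·(K/L)/(2/3) = 0.5·(K/L). Setting this equal to 20/5 = 4 gives K = 8L.
Substituting into Q = 32: L^(1/3)·(8L)^(2/3) = 32.
Solving, L = 8 and K = 64.

L* = 8, K* = 64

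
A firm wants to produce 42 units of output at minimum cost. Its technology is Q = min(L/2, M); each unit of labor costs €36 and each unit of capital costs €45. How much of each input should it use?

With a fixed-proportions technology, the cost-minimizing bundle uses no slack in either input: L/2 = M = Q.
So L = 2·42 = 84 and M = 42.

L* = 84, M* = 42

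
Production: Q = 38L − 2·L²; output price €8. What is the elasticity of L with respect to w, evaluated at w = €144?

From P·MP_L = w with MP_L = 38 − 4L, labor demand is L(w) = (38 − w/8)/4.
dL/dw = −1/(32) = -0.03125.
At w = 144, L = 5, so ε = (dL/dw)·(w/L) = (-0.03125)·(144/5) = -0.9.

ε = -0.9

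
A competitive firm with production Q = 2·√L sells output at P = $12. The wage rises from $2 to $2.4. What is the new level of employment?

L* = 25

From P·MP_L = w with MP_L = L^(-1/2), the labor demand is L(w) = (12/w)^(2).
At w = 2: L = 36. At w = 2.4: L = 25.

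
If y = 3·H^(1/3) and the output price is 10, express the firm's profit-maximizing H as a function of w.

MP_H = (1/3)·3·H^(-2/3) = H^(-2/3).
Setting P·MP_H = w: 10·H^(-2/3) = w.
Solving for H: H^(-2/3) = w/10, so H = (10/w)^(3/2).

H(w) = (10/w)^(3/2)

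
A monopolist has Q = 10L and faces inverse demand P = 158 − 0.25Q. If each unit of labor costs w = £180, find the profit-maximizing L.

Marginal revenue from the inverse demand is MR = 158 − 0.5Q.
The marginal product is MP_L = 10.
A monopolist hires until marginal revenue product equals the wage: MR·MP_L = w.
(158 − 5L)·10 = 180, so L = 28.

L* = 28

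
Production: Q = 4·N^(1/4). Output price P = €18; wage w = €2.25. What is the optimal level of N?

N* = 16

MP_N = (1/4)·4·N^(-3/4) = N^(-3/4).
Profit maximization for a price taker requires P·MP_N = w: 18·N^(-3/4) = 2.25.
So N^(-3/4) = 0.125, which gives N = 16.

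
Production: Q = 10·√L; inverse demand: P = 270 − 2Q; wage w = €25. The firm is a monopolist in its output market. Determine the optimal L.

Marginal revenue from the inverse demand is MR = 270 − 4Q.
The marginal product is MP_L = 5·L^(-1/2).
A monopolist hires until marginal revenue product equals the wage: MR·MP_L = w.
At L, Q = 10·√L. Substituting and solving: (270 − 40·√L)·5·L^(-1/2) = 25 gives L = 36.

L* = 36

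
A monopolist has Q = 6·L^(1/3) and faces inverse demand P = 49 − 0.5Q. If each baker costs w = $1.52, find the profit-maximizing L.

Marginal revenue from the inverse demand is MR = 49 − Q.
The marginal product is MP_L = 2·L^(-2/3).
A monopolist hires until marginal revenue product equals the wage: MR·MP_L = w.
At L, Q = 6·L^(1/3). Substituting and solving: (49 − 6·L^(1/3))·2·L^(-2/3) = 1.52 gives L = 125.

L* = 125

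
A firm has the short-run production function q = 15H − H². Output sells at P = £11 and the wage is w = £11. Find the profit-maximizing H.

The marginal product of H is MP_H = 15 − 2H.
A price-taking firm hires until the value of the marginal product equals the wage: P·MP_H = w, so 11·(15 − 2H) = 11.
Then 15 − 2H = 1, giving H = 7.

H* = 7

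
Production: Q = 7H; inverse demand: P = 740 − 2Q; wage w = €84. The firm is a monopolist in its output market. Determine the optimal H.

Marginal revenue from the inverse demand is MR = 740 − 4Q.
The marginal product is MP_H = 7.
A monopolist hires until marginal revenue product equals the wage: MR·MP_H = w.
(740 − 28H)·7 = 84, so H = 26.

H* = 26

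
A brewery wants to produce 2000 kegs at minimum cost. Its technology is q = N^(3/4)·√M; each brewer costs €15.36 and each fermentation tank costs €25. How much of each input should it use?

Cost minimization requires the marginal rate of technical substitution to equal the input-price ratio: MP_N/MP_M = w/r.
Here MP_N/MP_M = (3/4)·(M/N)/(1/2) = 1.5·(M/N). Setting this equal to 15.36/25 = 0.6144 gives M = 0.4096N.
Substituting into q = 2000: N^(3/4)·(0.4096N)^(1/2) = 2000.
Solving, N = 625 and M = 256.

N* = 625, M* = 256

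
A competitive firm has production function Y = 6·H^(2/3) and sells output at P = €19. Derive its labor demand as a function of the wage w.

H(w) = 438976/w³

MP_H = (2/3)·6·H^(-1/3) = 4·H^(-1/3).
Setting P·MP_H = w: 76·H^(-1/3) = w.
Solving for H: H^(-1/3) = w/76, so H = (76/w)^(3).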